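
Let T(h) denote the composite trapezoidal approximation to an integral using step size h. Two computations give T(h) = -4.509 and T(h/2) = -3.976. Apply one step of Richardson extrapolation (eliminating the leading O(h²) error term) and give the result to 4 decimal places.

-3.7983

R = (4·T(h/2) − T(h)) / 3 = (4·(-3.976) − (-4.509))/3 = (-11.395)/3 = -3.7983.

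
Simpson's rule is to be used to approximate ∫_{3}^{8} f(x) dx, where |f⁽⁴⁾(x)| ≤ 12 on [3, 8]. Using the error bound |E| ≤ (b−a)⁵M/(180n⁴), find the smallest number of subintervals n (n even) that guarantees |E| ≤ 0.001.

22

Need 37500/(180n⁴) ≤ 0.001.
n⁴ ≥ 37500/(180·0.001) = 208333 ⇒ n ≥ 21.3644, so the smallest even n is 22. (n must be even for Simpson's rule.)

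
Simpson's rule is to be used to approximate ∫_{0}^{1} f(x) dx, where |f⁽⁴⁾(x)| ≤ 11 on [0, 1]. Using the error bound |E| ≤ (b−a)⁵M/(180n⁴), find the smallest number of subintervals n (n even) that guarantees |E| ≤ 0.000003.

12

Need 11/(180n⁴) ≤ 0.000003.
n⁴ ≥ 11/(180·0.000003) = 20370.4 ⇒ n ≥ 11.9467, so the smallest even n is 12. (n must be even for Simpson's rule.)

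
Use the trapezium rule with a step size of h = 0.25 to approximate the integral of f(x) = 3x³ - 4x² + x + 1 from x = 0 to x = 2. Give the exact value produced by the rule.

5.4375

h = (2 − 0)/8 = 0.25.
Nodes x₀,…,x₈ = 0, 0.25, 0.5, 0.75, 1, 1.25, 1.5, 1.75, 2.
f(x) = 3x³ - 4x² + x + 1: f₀=1, f₁=1.046875, f₂=0.875, f₃=0.765625, f₄=1, f₅=1.859375, f₆=3.625, f₇=6.578125, f₈=11.
(h/2)·[f₀ + 2f₁ + 2f₂ + 2f₃ + 2f₄ + 2f₅ + 2f₆ + 2f₇ + f₈] = 0.125·(43.5) = 5.4375.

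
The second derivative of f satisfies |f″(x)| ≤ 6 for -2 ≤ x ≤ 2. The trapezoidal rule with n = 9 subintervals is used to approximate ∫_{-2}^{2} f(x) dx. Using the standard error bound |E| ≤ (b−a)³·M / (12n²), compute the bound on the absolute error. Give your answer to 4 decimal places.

0.3951

|E| ≤ (4)³·6 / (12·9²) = 384/972 = 0.3951.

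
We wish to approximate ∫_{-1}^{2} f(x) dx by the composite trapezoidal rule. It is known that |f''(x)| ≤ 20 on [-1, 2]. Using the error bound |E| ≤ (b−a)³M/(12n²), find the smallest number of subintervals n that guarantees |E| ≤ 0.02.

Need 540/(12n²) ≤ 0.02.
n² ≥ 540/(12·0.02) = 2250 ⇒ n ≥ 47.4342, so the smallest n is 48.

48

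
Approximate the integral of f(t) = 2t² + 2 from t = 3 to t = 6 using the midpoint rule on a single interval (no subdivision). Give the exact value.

127.5

M = (b−a)·f(4.5) = 3·(42.5) = 127.5.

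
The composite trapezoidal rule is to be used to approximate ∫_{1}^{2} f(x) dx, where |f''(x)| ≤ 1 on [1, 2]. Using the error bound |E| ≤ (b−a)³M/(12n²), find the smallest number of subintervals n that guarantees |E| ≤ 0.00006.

38

Need 1/(12n²) ≤ 0.00006.
n² ≥ 1/(12·0.00006) = 1388.89 ⇒ n ≥ 37.2678, so the smallest n is 38.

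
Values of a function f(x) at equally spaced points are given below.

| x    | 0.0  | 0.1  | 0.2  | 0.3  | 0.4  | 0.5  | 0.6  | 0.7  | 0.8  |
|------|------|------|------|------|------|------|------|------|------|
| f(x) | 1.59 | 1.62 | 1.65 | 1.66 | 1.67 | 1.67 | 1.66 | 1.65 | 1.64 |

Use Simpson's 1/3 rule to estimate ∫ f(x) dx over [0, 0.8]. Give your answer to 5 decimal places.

h = 0.1, n = 8.
(h/3)·[y₀ + 4y₁ + 2y₂ + 4y₃ + 2y₄ + 4y₅ + 2y₆ + 4y₇ + y₈] = 0.033333·(39.59) = 1.31967.

1.31967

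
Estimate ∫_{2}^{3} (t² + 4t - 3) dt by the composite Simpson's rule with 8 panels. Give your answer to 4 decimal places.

13.3333

h = (3 − 2)/8 = 0.125.
Nodes t₀,…,t₈ = 2, 2.125, 2.25, 2.375, 2.5, 2.625, 2.75, 2.875, 3.
f(t) = t² + 4t - 3: f₀=9, f₁=10.015625, f₂=11.0625, f₃=12.140625, f₄=13.25, f₅=14.390625, f₆=15.5625, f₇=16.765625, f₈=18.
(h/3)·[f₀ + 4f₁ + 2f₂ + 4f₃ + 2f₄ + 4f₅ + 2f₆ + 4f₇ + f₈] = 0.041667·(320) = 13.3333.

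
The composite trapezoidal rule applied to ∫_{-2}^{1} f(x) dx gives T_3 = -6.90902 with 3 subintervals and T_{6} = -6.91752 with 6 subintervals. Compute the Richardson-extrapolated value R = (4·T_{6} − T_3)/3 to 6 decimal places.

R = (4·T_{6} − T_3) / 3 = (4·(-6.91752) − (-6.90902))/3 = (-20.76106)/3 = -6.920353.

-6.920353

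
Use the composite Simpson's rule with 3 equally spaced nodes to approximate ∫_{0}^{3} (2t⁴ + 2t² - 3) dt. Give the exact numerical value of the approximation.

110.25

h = (3 − 0)/2 = 1.5.
Nodes t₀,…,t₂ = 0, 1.5, 3.
f(t) = 2t⁴ + 2t² - 3: f₀=-3, f₁=11.625, f₂=177.
(h/3)·[f₀ + 4f₁ + f₂] = 0.5·(220.5) = 110.25.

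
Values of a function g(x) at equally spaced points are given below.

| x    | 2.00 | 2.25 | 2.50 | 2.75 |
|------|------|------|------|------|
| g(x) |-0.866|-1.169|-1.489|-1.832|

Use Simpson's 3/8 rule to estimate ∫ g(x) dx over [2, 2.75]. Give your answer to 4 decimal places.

-1.0005

h = 0.25, n = 3.
(3h/8)·[y₀ + 3y₁ + 3y₂ + y₃] = 0.09375·(-10.672) = -1.0005.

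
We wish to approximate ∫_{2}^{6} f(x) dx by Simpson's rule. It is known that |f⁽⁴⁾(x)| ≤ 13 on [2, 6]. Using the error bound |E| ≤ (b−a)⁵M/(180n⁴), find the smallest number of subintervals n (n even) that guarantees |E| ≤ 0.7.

Need 13312/(180n⁴) ≤ 0.7.
n⁴ ≥ 13312/(180·0.7) = 105.651 ⇒ n ≥ 3.2060, so the smallest even n is 4. (n must be even for Simpson's rule.)

4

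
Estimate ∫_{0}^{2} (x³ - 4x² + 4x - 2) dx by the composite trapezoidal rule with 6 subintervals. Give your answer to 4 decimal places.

-2.7037

h = (2 − 0)/6 = 0.333333.
Nodes x₀,…,x₆ = 0, 0.333333, 0.666667, 1, 1.333333, 1.666667, 2.
f(x) = x³ - 4x² + 4x - 2: f₀=-2, f₁=-1.074074, f₂=-0.814815, f₃=-1, f₄=-1.407407, f₅=-1.814815, f₆=-2.
(h/2)·[f₀ + 2f₁ + 2f₂ + 2f₃ + 2f₄ + 2f₅ + f₆] = 0.166667·(-16.222222) = -2.7037.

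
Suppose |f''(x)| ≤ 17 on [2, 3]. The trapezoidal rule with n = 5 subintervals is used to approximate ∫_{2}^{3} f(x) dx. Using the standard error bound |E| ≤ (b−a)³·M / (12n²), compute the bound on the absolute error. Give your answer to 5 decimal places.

|E| ≤ (1)³·17 / (12·5²) = 17/300 = 0.05667.

0.05667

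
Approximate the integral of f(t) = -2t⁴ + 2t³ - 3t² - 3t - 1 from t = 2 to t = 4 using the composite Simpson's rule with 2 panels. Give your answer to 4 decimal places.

h = (4 − 2)/2 = 1.
Nodes t₀,…,t₂ = 2, 3, 4.
f(t) = -2t⁴ + 2t³ - 3t² - 3t - 1: f₀=-35, f₁=-145, f₂=-445.
(h/3)·[f₀ + 4f₁ + f₂] = 0.333333·(-1060) = -353.3333.

-353.3333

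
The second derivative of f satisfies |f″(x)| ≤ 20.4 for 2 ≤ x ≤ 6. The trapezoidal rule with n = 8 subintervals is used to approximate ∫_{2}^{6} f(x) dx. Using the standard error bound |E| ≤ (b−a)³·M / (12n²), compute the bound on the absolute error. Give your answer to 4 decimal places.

|E| ≤ (4)³·20.4 / (12·8²) = 1305.6/768 = 1.7000.

1.7000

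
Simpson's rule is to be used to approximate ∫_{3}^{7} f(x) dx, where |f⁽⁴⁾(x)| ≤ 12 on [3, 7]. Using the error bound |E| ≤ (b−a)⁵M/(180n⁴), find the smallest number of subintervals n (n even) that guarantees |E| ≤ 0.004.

12

Need 12288/(180n⁴) ≤ 0.004.
n⁴ ≥ 12288/(180·0.004) = 17066.7 ⇒ n ≥ 11.4298, so the smallest even n is 12. (n must be even for Simpson's rule.)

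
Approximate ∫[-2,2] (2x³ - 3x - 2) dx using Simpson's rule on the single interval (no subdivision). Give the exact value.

-8

S = (b−a)/6 · [f(-2) + 4f(0) + f(2)] = 0.666667·[(-12) + 4·(-2) + 8] = -8.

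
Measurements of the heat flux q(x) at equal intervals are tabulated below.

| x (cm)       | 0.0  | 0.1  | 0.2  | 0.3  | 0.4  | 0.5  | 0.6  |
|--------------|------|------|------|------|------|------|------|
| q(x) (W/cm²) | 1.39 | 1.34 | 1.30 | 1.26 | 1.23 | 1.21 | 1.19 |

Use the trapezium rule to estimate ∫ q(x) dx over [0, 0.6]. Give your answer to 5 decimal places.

h = 0.1, n = 6.
(h/2)·[y₀ + 2y₁ + 2y₂ + 2y₃ + 2y₄ + 2y₅ + y₆] = 0.05·(15.26) = 0.76300.

0.76300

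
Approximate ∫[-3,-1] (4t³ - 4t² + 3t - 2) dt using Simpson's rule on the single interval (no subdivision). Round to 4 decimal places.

S = (b−a)/6 · [f(-3) + 4f(-2) + f(-1)] = 0.333333·[(-155) + 4·(-56) + (-13)] = -130.6667.

-130.6667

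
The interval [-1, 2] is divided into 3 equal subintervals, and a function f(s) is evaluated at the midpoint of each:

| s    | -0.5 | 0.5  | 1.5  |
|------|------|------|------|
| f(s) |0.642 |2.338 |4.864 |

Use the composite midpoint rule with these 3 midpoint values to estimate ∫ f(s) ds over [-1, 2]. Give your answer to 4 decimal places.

h = 1, n = 3.
h·[y(m₁) + y(m₂) + y(m₃)] = 1·(7.844) = 7.8440.

7.8440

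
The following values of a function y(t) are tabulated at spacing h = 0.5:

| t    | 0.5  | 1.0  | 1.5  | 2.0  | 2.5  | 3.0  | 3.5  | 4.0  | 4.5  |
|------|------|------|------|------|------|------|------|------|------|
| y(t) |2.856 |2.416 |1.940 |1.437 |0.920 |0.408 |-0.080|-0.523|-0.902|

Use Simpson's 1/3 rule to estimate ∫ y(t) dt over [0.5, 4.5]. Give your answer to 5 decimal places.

h = 0.5, n = 8.
(h/3)·[y₀ + 4y₁ + 2y₂ + 4y₃ + 2y₄ + 4y₅ + 2y₆ + 4y₇ + y₈] = 0.166667·(22.466) = 3.74433.

3.74433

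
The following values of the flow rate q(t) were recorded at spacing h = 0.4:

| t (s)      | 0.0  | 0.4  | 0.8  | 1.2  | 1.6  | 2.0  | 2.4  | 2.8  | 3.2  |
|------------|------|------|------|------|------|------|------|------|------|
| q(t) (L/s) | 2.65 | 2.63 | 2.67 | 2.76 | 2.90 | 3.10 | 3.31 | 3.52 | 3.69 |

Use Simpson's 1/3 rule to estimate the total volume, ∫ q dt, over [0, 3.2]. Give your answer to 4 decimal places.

9.6187

h = 0.4, n = 8.
(h/3)·[y₀ + 4y₁ + 2y₂ + 4y₃ + 2y₄ + 4y₅ + 2y₆ + 4y₇ + y₈] = 0.133333·(72.14) = 9.6187.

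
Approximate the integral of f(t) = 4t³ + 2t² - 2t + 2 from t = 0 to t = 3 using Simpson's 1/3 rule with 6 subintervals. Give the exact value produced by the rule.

h = (3 − 0)/6 = 0.5.
Nodes t₀,…,t₆ = 0, 0.5, 1, 1.5, 2, 2.5, 3.
f(t) = 4t³ + 2t² - 2t + 2: f₀=2, f₁=2, f₂=6, f₃=17, f₄=38, f₅=72, f₆=122.
(h/3)·[f₀ + 4f₁ + 2f₂ + 4f₃ + 2f₄ + 4f₅ + f₆] = 0.166667·(576) = 96.

96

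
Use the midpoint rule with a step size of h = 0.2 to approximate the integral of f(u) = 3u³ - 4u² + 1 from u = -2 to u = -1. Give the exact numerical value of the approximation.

-19.525

h = (-1 − (-2))/5 = 0.2.
Midpoints m₁,…,m₅ = -1.9, -1.7, -1.5, -1.3, -1.1.
f(m₁)=-34.017, f(m₂)=-25.299, f(m₃)=-18.125, f(m₄)=-12.351, f(m₅)=-7.833.
h·[f(m₁) + f(m₂) + f(m₃) + f(m₄) + f(m₅)] = 0.2·(-97.625) = -19.525.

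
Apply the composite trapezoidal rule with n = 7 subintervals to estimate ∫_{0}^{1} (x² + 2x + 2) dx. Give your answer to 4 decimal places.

3.3367

h = (1 − 0)/7 = 0.142857.
Nodes x₀,…,x₇ = 0, 0.142857, 0.285714, 0.428571, 0.571429, 0.714286, 0.857143, 1.
f(x) = x² + 2x + 2: f₀=2, f₁=2.306122, f₂=2.653061, f₃=3.040816, f₄=3.469388, f₅=3.938776, f₆=4.448980, f₇=5.
(h/2)·[f₀ + 2f₁ + 2f₂ + 2f₃ + 2f₄ + 2f₅ + 2f₆ + f₇] = 0.071429·(46.714286) = 3.3367.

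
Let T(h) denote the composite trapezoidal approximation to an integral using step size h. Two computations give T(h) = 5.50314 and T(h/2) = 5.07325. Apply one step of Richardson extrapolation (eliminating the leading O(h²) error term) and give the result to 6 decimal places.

R = (4·T(h/2) − T(h)) / 3 = (4·5.07325 − 5.50314)/3 = (14.78986)/3 = 4.929953.

4.929953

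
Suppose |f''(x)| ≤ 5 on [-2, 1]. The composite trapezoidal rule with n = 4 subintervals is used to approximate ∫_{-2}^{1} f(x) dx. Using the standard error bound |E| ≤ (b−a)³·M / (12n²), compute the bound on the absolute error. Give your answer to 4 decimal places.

0.7031

|E| ≤ (3)³·5 / (12·4²) = 135/192 = 0.7031.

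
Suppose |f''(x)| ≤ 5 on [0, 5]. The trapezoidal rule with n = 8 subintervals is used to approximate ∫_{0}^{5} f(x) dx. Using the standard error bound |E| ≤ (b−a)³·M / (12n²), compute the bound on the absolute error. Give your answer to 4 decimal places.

|E| ≤ (5)³·5 / (12·8²) = 625/768 = 0.8138.

0.8138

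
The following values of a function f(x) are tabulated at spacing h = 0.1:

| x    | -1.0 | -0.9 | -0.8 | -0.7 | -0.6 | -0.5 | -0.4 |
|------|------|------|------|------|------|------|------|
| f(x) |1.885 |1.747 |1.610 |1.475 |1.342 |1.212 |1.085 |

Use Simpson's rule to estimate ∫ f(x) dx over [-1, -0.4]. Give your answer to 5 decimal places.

0.88700

h = 0.1, n = 6.
(h/3)·[y₀ + 4y₁ + 2y₂ + 4y₃ + 2y₄ + 4y₅ + y₆] = 0.033333·(26.610) = 0.88700.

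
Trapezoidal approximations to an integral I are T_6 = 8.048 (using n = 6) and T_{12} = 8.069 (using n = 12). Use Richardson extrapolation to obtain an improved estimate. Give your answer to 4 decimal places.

R = (4·T_{12} − T_6) / 3 = (4·8.069 − 8.048)/3 = (24.228)/3 = 8.0760.

8.0760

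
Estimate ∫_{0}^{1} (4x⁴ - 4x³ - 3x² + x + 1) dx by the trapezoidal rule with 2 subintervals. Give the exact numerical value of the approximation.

0.25

h = (1 − 0)/2 = 0.5.
Nodes x₀,…,x₂ = 0, 0.5, 1.
f(x) = 4x⁴ - 4x³ - 3x² + x + 1: f₀=1, f₁=0.5, f₂=-1.
(h/2)·[f₀ + 2f₁ + f₂] = 0.25·(1) = 0.25.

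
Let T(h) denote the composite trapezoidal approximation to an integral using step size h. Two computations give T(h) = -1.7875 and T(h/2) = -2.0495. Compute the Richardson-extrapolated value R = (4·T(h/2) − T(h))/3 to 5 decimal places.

-2.13683

R = (4·T(h/2) − T(h)) / 3 = (4·(-2.0495) − (-1.7875))/3 = (-6.4105)/3 = -2.13683.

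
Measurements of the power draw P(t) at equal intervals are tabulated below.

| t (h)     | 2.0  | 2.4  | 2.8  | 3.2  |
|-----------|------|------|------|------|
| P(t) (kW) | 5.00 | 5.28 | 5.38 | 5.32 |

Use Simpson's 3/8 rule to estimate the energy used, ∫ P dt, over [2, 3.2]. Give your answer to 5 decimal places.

6.34500

h = 0.4, n = 3.
(3h/8)·[y₀ + 3y₁ + 3y₂ + y₃] = 0.15·(42.30) = 6.34500.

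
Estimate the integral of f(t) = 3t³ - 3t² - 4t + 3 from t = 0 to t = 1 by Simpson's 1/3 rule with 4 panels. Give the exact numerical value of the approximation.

h = (1 − 0)/4 = 0.25.
Nodes t₀,…,t₄ = 0, 0.25, 0.5, 0.75, 1.
f(t) = 3t³ - 3t² - 4t + 3: f₀=3, f₁=1.859375, f₂=0.625, f₃=-0.421875, f₄=-1.
(h/3)·[f₀ + 4f₁ + 2f₂ + 4f₃ + f₄] = 0.083333·(9) = 0.75.

0.75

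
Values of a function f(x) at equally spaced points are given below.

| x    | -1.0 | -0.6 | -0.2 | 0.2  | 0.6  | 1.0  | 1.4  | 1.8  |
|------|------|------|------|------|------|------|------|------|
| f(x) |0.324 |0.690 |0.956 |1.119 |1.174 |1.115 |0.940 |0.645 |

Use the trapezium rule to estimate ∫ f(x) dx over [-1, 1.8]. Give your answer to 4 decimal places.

h = 0.4, n = 7.
(h/2)·[y₀ + 2y₁ + 2y₂ + 2y₃ + 2y₄ + 2y₅ + 2y₆ + y₇] = 0.2·(12.957) = 2.5914.

2.5914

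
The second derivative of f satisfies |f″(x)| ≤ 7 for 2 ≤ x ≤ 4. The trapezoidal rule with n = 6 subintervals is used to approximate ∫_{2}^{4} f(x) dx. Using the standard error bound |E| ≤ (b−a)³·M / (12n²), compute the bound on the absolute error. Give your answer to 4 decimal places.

0.1296

|E| ≤ (2)³·7 / (12·6²) = 56/432 = 0.1296.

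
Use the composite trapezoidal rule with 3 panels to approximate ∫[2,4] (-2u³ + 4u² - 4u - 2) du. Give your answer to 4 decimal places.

h = (4 − 2)/3 = 0.666667.
Nodes u₀,…,u₃ = 2, 2.666667, 3.333333, 4.
f(u) = -2u³ + 4u² - 4u - 2: f₀=-10, f₁=-22.148148, f₂=-44.962963, f₃=-82.
(h/2)·[f₀ + 2f₁ + 2f₂ + f₃] = 0.333333·(-226.222222) = -75.4074.

-75.4074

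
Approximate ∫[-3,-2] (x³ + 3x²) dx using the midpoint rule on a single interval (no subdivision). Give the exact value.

M = (b−a)·f(-2.5) = 1·(3.125) = 3.125.

3.125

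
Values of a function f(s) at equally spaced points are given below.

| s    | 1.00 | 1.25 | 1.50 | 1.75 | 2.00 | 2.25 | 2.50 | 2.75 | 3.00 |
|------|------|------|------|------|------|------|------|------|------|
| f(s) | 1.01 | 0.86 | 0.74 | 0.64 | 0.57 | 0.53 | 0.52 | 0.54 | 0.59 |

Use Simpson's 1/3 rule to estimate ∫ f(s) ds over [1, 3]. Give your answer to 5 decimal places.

1.29500

h = 0.25, n = 8.
(h/3)·[y₀ + 4y₁ + 2y₂ + 4y₃ + 2y₄ + 4y₅ + 2y₆ + 4y₇ + y₈] = 0.083333·(15.54) = 1.29500.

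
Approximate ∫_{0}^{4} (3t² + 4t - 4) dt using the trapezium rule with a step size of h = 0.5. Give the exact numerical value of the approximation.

80.5

h = (4 − 0)/8 = 0.5.
Nodes t₀,…,t₈ = 0, 0.5, 1, 1.5, 2, 2.5, 3, 3.5, 4.
f(t) = 3t² + 4t - 4: f₀=-4, f₁=-1.25, f₂=3, f₃=8.75, f₄=16, f₅=24.75, f₆=35, f₇=46.75, f₈=60.
(h/2)·[f₀ + 2f₁ + 2f₂ + 2f₃ + 2f₄ + 2f₅ + 2f₆ + 2f₇ + f₈] = 0.25·(322) = 80.5.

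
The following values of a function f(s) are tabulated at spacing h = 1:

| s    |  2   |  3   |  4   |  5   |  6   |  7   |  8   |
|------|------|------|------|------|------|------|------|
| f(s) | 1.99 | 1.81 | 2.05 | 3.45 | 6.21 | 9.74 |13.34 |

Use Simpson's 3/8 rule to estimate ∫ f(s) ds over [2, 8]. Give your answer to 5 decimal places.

30.62250

h = 1, n = 6.
(3h/8)·[y₀ + 3y₁ + 3y₂ + 2y₃ + 3y₄ + 3y₅ + y₆] = 0.375·(81.66) = 30.62250.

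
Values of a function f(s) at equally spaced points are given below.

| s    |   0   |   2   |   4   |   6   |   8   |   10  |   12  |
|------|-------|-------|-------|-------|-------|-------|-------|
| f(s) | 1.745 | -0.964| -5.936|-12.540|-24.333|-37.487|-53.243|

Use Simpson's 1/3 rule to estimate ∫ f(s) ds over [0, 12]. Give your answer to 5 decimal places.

h = 2, n = 6.
(h/3)·[y₀ + 4y₁ + 2y₂ + 4y₃ + 2y₄ + 4y₅ + y₆] = 0.666667·(-316.000) = -210.66667.

-210.66667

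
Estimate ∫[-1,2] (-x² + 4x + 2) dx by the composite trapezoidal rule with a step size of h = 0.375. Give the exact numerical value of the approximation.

8.9296875

h = (2 − (-1))/8 = 0.375.
Nodes x₀,…,x₈ = -1, -0.625, -0.25, 0.125, 0.5, 0.875, 1.25, 1.625, 2.
f(x) = -x² + 4x + 2: f₀=-3, f₁=-0.890625, f₂=0.9375, f₃=2.484375, f₄=3.75, f₅=4.734375, f₆=5.4375, f₇=5.859375, f₈=6.
(h/2)·[f₀ + 2f₁ + 2f₂ + 2f₃ + 2f₄ + 2f₅ + 2f₆ + 2f₇ + f₈] = 0.1875·(47.625) = 8.9296875.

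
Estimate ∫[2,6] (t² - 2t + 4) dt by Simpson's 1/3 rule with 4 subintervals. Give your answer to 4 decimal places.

h = (6 − 2)/4 = 1.
Nodes t₀,…,t₄ = 2, 3, 4, 5, 6.
f(t) = t² - 2t + 4: f₀=4, f₁=7, f₂=12, f₃=19, f₄=28.
(h/3)·[f₀ + 4f₁ + 2f₂ + 4f₃ + f₄] = 0.333333·(160) = 53.3333.

53.3333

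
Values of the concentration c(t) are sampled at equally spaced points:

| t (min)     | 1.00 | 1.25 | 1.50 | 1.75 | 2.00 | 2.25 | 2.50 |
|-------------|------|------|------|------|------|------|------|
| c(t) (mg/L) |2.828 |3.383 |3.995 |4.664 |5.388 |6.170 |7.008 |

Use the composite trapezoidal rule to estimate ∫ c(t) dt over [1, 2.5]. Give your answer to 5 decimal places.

h = 0.25, n = 6.
(h/2)·[y₀ + 2y₁ + 2y₂ + 2y₃ + 2y₄ + 2y₅ + y₆] = 0.125·(57.036) = 7.12950.

7.12950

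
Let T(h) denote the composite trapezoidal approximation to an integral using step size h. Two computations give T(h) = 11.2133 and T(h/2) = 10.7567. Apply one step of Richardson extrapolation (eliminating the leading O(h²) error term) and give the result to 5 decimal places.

R = (4·T(h/2) − T(h)) / 3 = (4·10.7567 − 11.2133)/3 = (31.8135)/3 = 10.60450.

10.60450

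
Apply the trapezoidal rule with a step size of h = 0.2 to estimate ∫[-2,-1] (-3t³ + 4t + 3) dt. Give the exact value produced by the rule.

8.34

h = (-1 − (-2))/5 = 0.2.
Nodes t₀,…,t₅ = -2, -1.8, -1.6, -1.4, -1.2, -1.
f(t) = -3t³ + 4t + 3: f₀=19, f₁=13.296, f₂=8.888, f₃=5.632, f₄=3.384, f₅=2.
(h/2)·[f₀ + 2f₁ + 2f₂ + 2f₃ + 2f₄ + f₅] = 0.1·(83.4) = 8.34.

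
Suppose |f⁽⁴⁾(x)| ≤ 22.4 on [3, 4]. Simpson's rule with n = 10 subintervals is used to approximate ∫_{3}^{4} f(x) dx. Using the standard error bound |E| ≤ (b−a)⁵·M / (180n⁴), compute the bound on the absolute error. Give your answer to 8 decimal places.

|E| ≤ (1)⁵·22.4 / (180·10⁴) = 22.4/1800000 = 0.00001244.

0.00001244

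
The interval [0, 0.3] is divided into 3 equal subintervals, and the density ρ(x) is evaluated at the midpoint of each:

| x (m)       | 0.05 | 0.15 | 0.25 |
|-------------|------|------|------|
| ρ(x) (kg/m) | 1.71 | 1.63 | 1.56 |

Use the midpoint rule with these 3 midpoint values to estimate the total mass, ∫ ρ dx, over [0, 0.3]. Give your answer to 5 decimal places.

h = 0.1, n = 3.
h·[y(m₁) + y(m₂) + y(m₃)] = 0.1·(4.90) = 0.49000.

0.49000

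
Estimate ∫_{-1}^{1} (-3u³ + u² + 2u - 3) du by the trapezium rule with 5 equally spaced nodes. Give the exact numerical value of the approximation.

h = (1 − (-1))/4 = 0.5.
Nodes u₀,…,u₄ = -1, -0.5, 0, 0.5, 1.
f(u) = -3u³ + u² + 2u - 3: f₀=-1, f₁=-3.375, f₂=-3, f₃=-2.125, f₄=-3.
(h/2)·[f₀ + 2f₁ + 2f₂ + 2f₃ + f₄] = 0.25·(-21) = -5.25.

-5.25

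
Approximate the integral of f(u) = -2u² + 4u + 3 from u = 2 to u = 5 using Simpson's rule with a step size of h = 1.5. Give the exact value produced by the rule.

h = (5 − 2)/2 = 1.5.
Nodes u₀,…,u₂ = 2, 3.5, 5.
f(u) = -2u² + 4u + 3: f₀=3, f₁=-7.5, f₂=-27.
(h/3)·[f₀ + 4f₁ + f₂] = 0.5·(-54) = -27.

-27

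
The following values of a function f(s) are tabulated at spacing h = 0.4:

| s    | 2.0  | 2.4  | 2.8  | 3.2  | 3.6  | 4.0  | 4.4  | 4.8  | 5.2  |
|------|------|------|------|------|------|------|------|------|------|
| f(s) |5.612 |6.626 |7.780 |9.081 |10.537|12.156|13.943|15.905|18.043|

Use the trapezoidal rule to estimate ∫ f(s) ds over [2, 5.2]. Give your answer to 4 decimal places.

35.1422

h = 0.4, n = 8.
(h/2)·[y₀ + 2y₁ + 2y₂ + 2y₃ + 2y₄ + 2y₅ + 2y₆ + 2y₇ + y₈] = 0.2·(175.711) = 35.1422.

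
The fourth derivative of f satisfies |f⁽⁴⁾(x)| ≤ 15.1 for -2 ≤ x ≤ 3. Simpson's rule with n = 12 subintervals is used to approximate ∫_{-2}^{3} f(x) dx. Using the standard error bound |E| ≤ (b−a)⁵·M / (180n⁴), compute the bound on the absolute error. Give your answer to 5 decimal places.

0.01264

|E| ≤ (5)⁵·15.1 / (180·12⁴) = 47187.5/3732480 = 0.01264.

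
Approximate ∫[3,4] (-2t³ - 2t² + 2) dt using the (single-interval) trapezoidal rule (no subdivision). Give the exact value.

-114

T = (b−a)/2 · [f(3) + f(4)] = 0.5·[(-70) + (-158)] = -114.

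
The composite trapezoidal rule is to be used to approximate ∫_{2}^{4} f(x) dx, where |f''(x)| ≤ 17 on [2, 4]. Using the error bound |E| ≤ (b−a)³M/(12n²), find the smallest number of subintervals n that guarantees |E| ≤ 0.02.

Need 136/(12n²) ≤ 0.02.
n² ≥ 136/(12·0.02) = 566.667 ⇒ n ≥ 23.8048, so the smallest n is 24.

24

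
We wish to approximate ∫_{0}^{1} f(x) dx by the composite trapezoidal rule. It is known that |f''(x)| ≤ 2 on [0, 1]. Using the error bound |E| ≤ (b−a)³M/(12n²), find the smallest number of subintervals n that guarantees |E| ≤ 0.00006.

53

Need 2/(12n²) ≤ 0.00006.
n² ≥ 2/(12·0.00006) = 2777.78 ⇒ n ≥ 52.7046, so the smallest n is 53.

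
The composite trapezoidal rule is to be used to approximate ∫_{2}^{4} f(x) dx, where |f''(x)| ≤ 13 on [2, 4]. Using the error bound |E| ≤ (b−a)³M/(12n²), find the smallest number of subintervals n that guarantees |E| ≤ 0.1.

10

Need 104/(12n²) ≤ 0.1.
n² ≥ 104/(12·0.1) = 86.6667 ⇒ n ≥ 9.3095, so the smallest n is 10.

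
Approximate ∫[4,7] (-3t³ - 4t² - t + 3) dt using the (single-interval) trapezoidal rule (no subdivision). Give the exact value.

-2229

T = (b−a)/2 · [f(4) + f(7)] = 1.5·[(-257) + (-1229)] = -2229.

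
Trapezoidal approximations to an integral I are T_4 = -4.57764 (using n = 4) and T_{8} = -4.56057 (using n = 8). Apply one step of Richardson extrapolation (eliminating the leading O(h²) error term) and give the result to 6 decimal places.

-4.554880

R = (4·T_{8} − T_4) / 3 = (4·(-4.56057) − (-4.57764))/3 = (-13.66464)/3 = -4.554880.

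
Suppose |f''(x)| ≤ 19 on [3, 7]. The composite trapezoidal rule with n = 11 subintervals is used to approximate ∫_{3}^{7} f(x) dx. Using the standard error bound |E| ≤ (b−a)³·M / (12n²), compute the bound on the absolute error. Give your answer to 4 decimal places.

|E| ≤ (4)³·19 / (12·11²) = 1216/1452 = 0.8375.

0.8375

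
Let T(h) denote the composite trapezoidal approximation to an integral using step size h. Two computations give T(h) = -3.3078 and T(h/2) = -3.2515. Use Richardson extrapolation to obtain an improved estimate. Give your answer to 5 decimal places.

-3.23273

R = (4·T(h/2) − T(h)) / 3 = (4·(-3.2515) − (-3.3078))/3 = (-9.6982)/3 = -3.23273.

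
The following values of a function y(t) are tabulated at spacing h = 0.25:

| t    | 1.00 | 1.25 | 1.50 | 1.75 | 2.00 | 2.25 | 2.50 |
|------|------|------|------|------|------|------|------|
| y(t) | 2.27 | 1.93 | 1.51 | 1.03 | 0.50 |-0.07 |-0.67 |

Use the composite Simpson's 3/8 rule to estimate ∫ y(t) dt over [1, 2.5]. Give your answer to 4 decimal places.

1.4316

h = 0.25, n = 6.
(3h/8)·[y₀ + 3y₁ + 3y₂ + 2y₃ + 3y₄ + 3y₅ + y₆] = 0.09375·(15.27) = 1.4316.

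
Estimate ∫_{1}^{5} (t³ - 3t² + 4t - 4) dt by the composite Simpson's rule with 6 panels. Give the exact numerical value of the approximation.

64

h = (5 − 1)/6 = 0.666667.
Nodes t₀,…,t₆ = 1, 1.666667, 2.333333, 3, 3.666667, 4.333333, 5.
f(t) = t³ - 3t² + 4t - 4: f₀=-2, f₁=-1.037037, f₂=1.703704, f₃=8, f₄=19.629630, f₅=38.370370, f₆=66.
(h/3)·[f₀ + 4f₁ + 2f₂ + 4f₃ + 2f₄ + 4f₅ + f₆] = 0.222222·(288) = 64.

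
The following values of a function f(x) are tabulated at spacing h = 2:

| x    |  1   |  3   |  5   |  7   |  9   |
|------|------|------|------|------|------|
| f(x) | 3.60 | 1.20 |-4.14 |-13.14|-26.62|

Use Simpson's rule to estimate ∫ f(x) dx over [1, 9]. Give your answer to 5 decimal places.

h = 2, n = 4.
(h/3)·[y₀ + 4y₁ + 2y₂ + 4y₃ + y₄] = 0.666667·(-79.06) = -52.70667.

-52.70667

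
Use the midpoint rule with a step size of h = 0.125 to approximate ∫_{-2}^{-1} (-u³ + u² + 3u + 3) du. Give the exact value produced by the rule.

h = (-1 − (-2))/8 = 0.125.
Midpoints m₁,…,m₈ = -1.9375, -1.8125, -1.6875, -1.5625, -1.4375, -1.3125, -1.1875, -1.0625.
f(m₁)=8.214599609375, f(m₂)=6.802001953125, f(m₃)=5.590576171875, f(m₄)=4.568603515625, f(m₅)=3.724365234375, f(m₆)=3.046142578125, f(m₇)=2.522216796875, f(m₈)=2.140869140625.
h·[f(m₁) + f(m₂) + f(m₃) + f(m₄) + f(m₅) + f(m₆) + f(m₇) + f(m₈)] = 0.125·(36.609375) = 4.576171875.

4.576171875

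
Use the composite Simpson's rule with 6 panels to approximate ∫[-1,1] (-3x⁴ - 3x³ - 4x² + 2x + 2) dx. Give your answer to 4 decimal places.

h = (1 − (-1))/6 = 0.333333.
Nodes x₀,…,x₆ = -1, -0.666667, -0.333333, 0, 0.333333, 0.666667, 1.
f(x) = -3x⁴ - 3x³ - 4x² + 2x + 2: f₀=-4, f₁=-0.814815, f₂=0.962963, f₃=2, f₄=2.074074, f₅=0.074074, f₆=-6.
(h/3)·[f₀ + 4f₁ + 2f₂ + 4f₃ + 2f₄ + 4f₅ + f₆] = 0.111111·(1.111111) = 0.1235.

0.1235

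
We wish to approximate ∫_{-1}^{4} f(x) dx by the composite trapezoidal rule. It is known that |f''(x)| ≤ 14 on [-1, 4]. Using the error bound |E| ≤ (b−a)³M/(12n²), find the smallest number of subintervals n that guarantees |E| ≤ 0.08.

Need 1750/(12n²) ≤ 0.08.
n² ≥ 1750/(12·0.08) = 1822.92 ⇒ n ≥ 42.6956, so the smallest n is 43.

43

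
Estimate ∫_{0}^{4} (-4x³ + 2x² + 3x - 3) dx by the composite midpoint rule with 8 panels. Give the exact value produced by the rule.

-199.5

h = (4 − 0)/8 = 0.5.
Midpoints m₁,…,m₈ = 0.25, 0.75, 1.25, 1.75, 2.25, 2.75, 3.25, 3.75.
f(m₁)=-2.1875, f(m₂)=-1.3125, f(m₃)=-3.9375, f(m₄)=-13.0625, f(m₅)=-31.6875, f(m₆)=-62.8125, f(m₇)=-109.4375, f(m₈)=-174.5625.
h·[f(m₁) + f(m₂) + f(m₃) + f(m₄) + f(m₅) + f(m₆) + f(m₇) + f(m₈)] = 0.5·(-399) = -199.5.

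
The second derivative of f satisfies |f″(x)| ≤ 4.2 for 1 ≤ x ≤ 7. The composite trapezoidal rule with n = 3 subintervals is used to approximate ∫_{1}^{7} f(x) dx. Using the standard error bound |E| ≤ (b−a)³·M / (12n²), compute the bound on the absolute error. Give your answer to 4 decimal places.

|E| ≤ (6)³·4.2 / (12·3²) = 907.2/108 = 8.4000.

8.4000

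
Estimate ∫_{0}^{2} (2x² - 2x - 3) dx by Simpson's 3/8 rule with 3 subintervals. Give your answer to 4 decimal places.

-4.6667

h = (2 − 0)/3 = 0.666667.
Nodes x₀,…,x₃ = 0, 0.666667, 1.333333, 2.
f(x) = 2x² - 2x - 3: f₀=-3, f₁=-3.444444, f₂=-2.111111, f₃=1.
(3h/8)·[f₀ + 3f₁ + 3f₂ + f₃] = 0.25·(-18.666667) = -4.6667.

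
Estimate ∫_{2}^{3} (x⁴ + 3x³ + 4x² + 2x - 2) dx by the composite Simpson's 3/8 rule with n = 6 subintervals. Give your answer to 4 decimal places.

h = (3 − 2)/6 = 0.166667.
Nodes x₀,…,x₆ = 2, 2.166667, 2.333333, 2.5, 2.666667, 2.833333, 3.
f(x) = x⁴ + 3x³ + 4x² + 2x - 2: f₀=58, f₁=73.662809, f₂=92.197531, f₃=113.9375, f₄=139.234568, f₅=168.459105, f₆=202.
(3h/8)·[f₀ + 3f₁ + 3f₂ + 2f₃ + 3f₄ + 3f₅ + f₆] = 0.0625·(1908.537037) = 119.2836.

119.2836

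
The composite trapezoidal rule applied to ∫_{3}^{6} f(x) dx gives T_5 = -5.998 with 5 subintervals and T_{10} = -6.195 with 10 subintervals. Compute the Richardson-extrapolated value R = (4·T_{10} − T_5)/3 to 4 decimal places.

R = (4·T_{10} − T_5) / 3 = (4·(-6.195) − (-5.998))/3 = (-18.782)/3 = -6.2607.

-6.2607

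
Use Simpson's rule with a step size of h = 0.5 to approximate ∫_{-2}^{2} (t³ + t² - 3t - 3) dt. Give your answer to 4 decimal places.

h = (2 − (-2))/8 = 0.5.
Nodes t₀,…,t₈ = -2, -1.5, -1, -0.5, 0, 0.5, 1, 1.5, 2.
f(t) = t³ + t² - 3t - 3: f₀=-1, f₁=0.375, f₂=0, f₃=-1.375, f₄=-3, f₅=-4.125, f₆=-4, f₇=-1.875, f₈=3.
(h/3)·[f₀ + 4f₁ + 2f₂ + 4f₃ + 2f₄ + 4f₅ + 2f₆ + 4f₇ + f₈] = 0.166667·(-40) = -6.6667.

-6.6667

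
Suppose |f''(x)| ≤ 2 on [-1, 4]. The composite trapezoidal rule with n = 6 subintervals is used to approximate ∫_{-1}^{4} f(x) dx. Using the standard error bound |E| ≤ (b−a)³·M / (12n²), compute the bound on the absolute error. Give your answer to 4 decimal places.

|E| ≤ (5)³·2 / (12·6²) = 250/432 = 0.5787.

0.5787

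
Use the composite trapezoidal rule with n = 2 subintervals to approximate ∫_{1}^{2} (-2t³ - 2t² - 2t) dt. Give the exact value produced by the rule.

-15.625

h = (2 − 1)/2 = 0.5.
Nodes t₀,…,t₂ = 1, 1.5, 2.
f(t) = -2t³ - 2t² - 2t: f₀=-6, f₁=-14.25, f₂=-28.
(h/2)·[f₀ + 2f₁ + f₂] = 0.25·(-62.5) = -15.625.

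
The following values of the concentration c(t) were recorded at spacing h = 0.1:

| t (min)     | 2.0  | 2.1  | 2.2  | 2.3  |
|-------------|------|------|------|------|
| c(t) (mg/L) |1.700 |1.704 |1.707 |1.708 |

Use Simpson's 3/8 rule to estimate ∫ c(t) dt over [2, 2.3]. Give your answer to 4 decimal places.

0.5115

h = 0.1, n = 3.
(3h/8)·[y₀ + 3y₁ + 3y₂ + y₃] = 0.0375·(13.641) = 0.5115.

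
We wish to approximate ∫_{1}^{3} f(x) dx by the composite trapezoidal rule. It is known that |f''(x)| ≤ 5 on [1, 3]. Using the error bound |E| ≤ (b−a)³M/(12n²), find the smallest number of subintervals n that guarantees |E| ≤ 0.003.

34

Need 40/(12n²) ≤ 0.003.
n² ≥ 40/(12·0.003) = 1111.11 ⇒ n ≥ 33.3333, so the smallest n is 34.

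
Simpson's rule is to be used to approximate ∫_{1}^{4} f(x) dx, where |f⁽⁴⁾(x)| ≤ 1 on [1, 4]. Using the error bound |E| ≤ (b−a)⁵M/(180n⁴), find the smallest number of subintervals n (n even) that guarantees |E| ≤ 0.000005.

Need 243/(180n⁴) ≤ 0.000005.
n⁴ ≥ 243/(180·0.000005) = 270000 ⇒ n ≥ 22.7951, so the smallest even n is 24. (n must be even for Simpson's rule.)

24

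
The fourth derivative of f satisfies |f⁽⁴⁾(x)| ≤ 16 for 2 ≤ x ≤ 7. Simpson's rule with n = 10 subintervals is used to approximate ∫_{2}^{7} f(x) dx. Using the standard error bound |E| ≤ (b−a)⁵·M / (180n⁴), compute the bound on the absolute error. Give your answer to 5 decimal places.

0.02778

|E| ≤ (5)⁵·16 / (180·10⁴) = 50000/1800000 = 0.02778.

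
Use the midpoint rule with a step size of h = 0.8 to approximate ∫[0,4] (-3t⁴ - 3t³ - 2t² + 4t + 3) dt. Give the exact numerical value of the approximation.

h = (4 − 0)/5 = 0.8.
Midpoints m₁,…,m₅ = 0.4, 1.2, 2, 2.8, 3.6.
f(m₁)=4.0112, f(m₂)=-6.4848, f(m₃)=-69, f(m₄)=-251.7328, f(m₅)=-652.3728.
h·[f(m₁) + f(m₂) + f(m₃) + f(m₄) + f(m₅)] = 0.8·(-975.5792) = -780.46336.

-780.46336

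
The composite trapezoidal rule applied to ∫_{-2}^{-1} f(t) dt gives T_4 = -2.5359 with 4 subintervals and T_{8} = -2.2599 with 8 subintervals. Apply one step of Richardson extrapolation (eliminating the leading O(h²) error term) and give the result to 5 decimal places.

-2.16790

R = (4·T_{8} − T_4) / 3 = (4·(-2.2599) − (-2.5359))/3 = (-6.5037)/3 = -2.16790.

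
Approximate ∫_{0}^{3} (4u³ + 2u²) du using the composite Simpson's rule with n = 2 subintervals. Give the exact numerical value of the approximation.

99

h = (3 − 0)/2 = 1.5.
Nodes u₀,…,u₂ = 0, 1.5, 3.
f(u) = 4u³ + 2u²: f₀=0, f₁=18, f₂=126.
(h/3)·[f₀ + 4f₁ + f₂] = 0.5·(198) = 99.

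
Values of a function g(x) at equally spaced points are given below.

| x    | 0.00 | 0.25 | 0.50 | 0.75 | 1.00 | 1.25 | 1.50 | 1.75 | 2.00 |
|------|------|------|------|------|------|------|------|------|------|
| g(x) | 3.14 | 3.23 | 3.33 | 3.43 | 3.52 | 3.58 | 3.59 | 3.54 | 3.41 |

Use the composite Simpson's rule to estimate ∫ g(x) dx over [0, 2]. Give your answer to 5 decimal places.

6.87917

h = 0.25, n = 8.
(h/3)·[y₀ + 4y₁ + 2y₂ + 4y₃ + 2y₄ + 4y₅ + 2y₆ + 4y₇ + y₈] = 0.083333·(82.55) = 6.87917.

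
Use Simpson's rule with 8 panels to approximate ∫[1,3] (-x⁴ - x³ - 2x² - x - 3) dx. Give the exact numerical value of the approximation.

h = (3 − 1)/8 = 0.25.
Nodes x₀,…,x₈ = 1, 1.25, 1.5, 1.75, 2, 2.25, 2.5, 2.75, 3.
f(x) = -x⁴ - x³ - 2x² - x - 3: f₀=-8, f₁=-11.76953125, f₂=-17.4375, f₃=-25.61328125, f₄=-37, f₅=-52.39453125, f₆=-72.6875, f₇=-98.86328125, f₈=-132.
(h/3)·[f₀ + 4f₁ + 2f₂ + 4f₃ + 2f₄ + 4f₅ + 2f₆ + 4f₇ + f₈] = 0.083333·(-1148.8125) = -95.734375.

-95.734375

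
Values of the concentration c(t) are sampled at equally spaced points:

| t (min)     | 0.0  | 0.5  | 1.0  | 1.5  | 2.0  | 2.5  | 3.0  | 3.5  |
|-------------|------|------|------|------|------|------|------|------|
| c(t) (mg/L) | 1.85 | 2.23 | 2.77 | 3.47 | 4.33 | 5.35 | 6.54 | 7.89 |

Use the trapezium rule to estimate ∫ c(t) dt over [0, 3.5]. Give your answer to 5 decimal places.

14.78000

h = 0.5, n = 7.
(h/2)·[y₀ + 2y₁ + 2y₂ + 2y₃ + 2y₄ + 2y₅ + 2y₆ + y₇] = 0.25·(59.12) = 14.78000.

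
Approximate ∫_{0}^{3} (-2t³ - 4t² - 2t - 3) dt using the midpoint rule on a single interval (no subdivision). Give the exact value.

M = (b−a)·f(1.5) = 3·(-21.75) = -65.25.

-65.25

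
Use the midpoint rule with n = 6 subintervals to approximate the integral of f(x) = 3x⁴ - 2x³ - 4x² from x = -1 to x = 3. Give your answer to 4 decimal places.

64.3951

h = (3 − (-1))/6 = 0.666667.
Midpoints m₁,…,m₆ = -0.666667, 0, 0.666667, 1.333333, 2, 2.666667.
f(m₁)=-0.592593, f(m₂)=0, f(m₃)=-1.777778, f(m₄)=-2.370370, f(m₅)=16, f(m₆)=85.333333.
h·[f(m₁) + f(m₂) + f(m₃) + f(m₄) + f(m₅) + f(m₆)] = 0.666667·(96.592593) = 64.3951.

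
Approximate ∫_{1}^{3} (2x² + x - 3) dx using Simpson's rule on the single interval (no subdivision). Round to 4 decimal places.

S = (b−a)/6 · [f(1) + 4f(2) + f(3)] = 0.333333·[0 + 4·7 + 18] = 15.3333.

15.3333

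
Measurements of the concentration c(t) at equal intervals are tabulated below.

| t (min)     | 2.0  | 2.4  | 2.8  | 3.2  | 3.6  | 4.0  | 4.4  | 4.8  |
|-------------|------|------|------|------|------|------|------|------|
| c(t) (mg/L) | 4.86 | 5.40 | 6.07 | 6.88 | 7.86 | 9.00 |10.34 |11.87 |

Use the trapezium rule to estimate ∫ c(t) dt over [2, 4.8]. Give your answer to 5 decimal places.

21.56600

h = 0.4, n = 7.
(h/2)·[y₀ + 2y₁ + 2y₂ + 2y₃ + 2y₄ + 2y₅ + 2y₆ + y₇] = 0.2·(107.83) = 21.56600.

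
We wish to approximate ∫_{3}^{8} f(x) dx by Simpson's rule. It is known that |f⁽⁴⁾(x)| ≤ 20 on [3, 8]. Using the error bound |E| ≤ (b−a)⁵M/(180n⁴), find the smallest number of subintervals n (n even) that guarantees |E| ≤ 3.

4

Need 62500/(180n⁴) ≤ 3.
n⁴ ≥ 62500/(180·3) = 115.741 ⇒ n ≥ 3.2800, so the smallest even n is 4. (n must be even for Simpson's rule.)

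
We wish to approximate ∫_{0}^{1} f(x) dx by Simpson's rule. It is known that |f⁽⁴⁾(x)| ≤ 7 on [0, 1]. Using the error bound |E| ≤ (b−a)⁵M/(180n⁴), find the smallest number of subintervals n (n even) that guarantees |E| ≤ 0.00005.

Need 7/(180n⁴) ≤ 0.00005.
n⁴ ≥ 7/(180·0.00005) = 777.778 ⇒ n ≥ 5.2810, so the smallest even n is 6. (n must be even for Simpson's rule.)

6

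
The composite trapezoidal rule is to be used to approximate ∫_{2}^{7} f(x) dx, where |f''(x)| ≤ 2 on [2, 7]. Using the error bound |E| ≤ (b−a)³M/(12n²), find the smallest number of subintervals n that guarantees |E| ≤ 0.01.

46

Need 250/(12n²) ≤ 0.01.
n² ≥ 250/(12·0.01) = 2083.33 ⇒ n ≥ 45.6435, so the smallest n is 46.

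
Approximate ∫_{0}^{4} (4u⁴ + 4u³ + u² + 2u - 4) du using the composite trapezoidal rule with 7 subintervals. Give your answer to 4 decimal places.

1129.7826

h = (4 − 0)/7 = 0.571429.
Nodes u₀,…,u₇ = 0, 0.571429, 1.142857, 1.714286, 2.285714, 2.857143, 3.428571, 4.
f(u) = 4u⁴ + 4u³ + u² + 2u - 4: f₀=-4, f₁=-1.357768, f₂=12.386506, f₃=57.064556, f₄=162.743857, f₅=369.727613, f₆=728.554769, f₇=1300.
(h/2)·[f₀ + 2f₁ + 2f₂ + 2f₃ + 2f₄ + 2f₅ + 2f₆ + f₇] = 0.285714·(3954.239067) = 1129.7826.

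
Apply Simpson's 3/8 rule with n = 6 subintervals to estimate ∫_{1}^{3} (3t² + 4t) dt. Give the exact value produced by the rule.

h = (3 − 1)/6 = 0.333333.
Nodes t₀,…,t₆ = 1, 1.333333, 1.666667, 2, 2.333333, 2.666667, 3.
f(t) = 3t² + 4t: f₀=7, f₁=10.666667, f₂=15, f₃=20, f₄=25.666667, f₅=32, f₆=39.
(3h/8)·[f₀ + 3f₁ + 3f₂ + 2f₃ + 3f₄ + 3f₅ + f₆] = 0.125·(336) = 42.

42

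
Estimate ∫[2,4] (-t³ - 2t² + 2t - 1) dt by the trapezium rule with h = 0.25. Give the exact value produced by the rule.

h = (4 − 2)/8 = 0.25.
Nodes t₀,…,t₈ = 2, 2.25, 2.5, 2.75, 3, 3.25, 3.5, 3.75, 4.
f(t) = -t³ - 2t² + 2t - 1: f₀=-13, f₁=-18.015625, f₂=-24.125, f₃=-31.421875, f₄=-40, f₅=-49.953125, f₆=-61.375, f₇=-74.359375, f₈=-89.
(h/2)·[f₀ + 2f₁ + 2f₂ + 2f₃ + 2f₄ + 2f₅ + 2f₆ + 2f₇ + f₈] = 0.125·(-700.5) = -87.5625.

-87.5625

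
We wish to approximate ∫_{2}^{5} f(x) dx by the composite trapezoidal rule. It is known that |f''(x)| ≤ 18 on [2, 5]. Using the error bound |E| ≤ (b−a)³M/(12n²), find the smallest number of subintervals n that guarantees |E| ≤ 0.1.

21

Need 486/(12n²) ≤ 0.1.
n² ≥ 486/(12·0.1) = 405 ⇒ n ≥ 20.1246, so the smallest n is 21.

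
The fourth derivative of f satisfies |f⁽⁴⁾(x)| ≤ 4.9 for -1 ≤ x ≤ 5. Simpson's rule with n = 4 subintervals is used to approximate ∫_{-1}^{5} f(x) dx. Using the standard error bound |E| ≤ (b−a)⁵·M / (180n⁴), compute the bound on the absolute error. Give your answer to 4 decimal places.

|E| ≤ (6)⁵·4.9 / (180·4⁴) = 38102.4/46080 = 0.8269.

0.8269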